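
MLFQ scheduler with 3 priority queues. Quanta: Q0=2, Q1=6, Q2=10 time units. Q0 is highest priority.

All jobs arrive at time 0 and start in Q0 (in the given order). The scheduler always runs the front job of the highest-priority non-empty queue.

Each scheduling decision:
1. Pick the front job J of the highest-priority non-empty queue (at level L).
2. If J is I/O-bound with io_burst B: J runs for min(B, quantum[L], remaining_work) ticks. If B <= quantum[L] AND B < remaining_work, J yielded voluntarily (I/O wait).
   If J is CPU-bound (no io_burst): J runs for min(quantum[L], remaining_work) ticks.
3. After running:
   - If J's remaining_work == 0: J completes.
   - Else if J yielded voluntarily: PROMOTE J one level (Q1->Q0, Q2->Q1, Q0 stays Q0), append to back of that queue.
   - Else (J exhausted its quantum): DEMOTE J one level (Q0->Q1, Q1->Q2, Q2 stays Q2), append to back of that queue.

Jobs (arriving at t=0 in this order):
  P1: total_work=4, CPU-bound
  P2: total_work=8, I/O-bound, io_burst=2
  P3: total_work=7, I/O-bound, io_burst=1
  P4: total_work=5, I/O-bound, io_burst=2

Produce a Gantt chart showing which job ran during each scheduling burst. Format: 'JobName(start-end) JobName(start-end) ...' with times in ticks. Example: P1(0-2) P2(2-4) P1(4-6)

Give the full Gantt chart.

Answer: P1(0-2) P2(2-4) P3(4-5) P4(5-7) P2(7-9) P3(9-10) P4(10-12) P2(12-14) P3(14-15) P4(15-16) P2(16-18) P3(18-19) P3(19-20) P3(20-21) P3(21-22) P1(22-24)

Derivation:
t=0-2: P1@Q0 runs 2, rem=2, quantum used, demote→Q1. Q0=[P2,P3,P4] Q1=[P1] Q2=[]
t=2-4: P2@Q0 runs 2, rem=6, I/O yield, promote→Q0. Q0=[P3,P4,P2] Q1=[P1] Q2=[]
t=4-5: P3@Q0 runs 1, rem=6, I/O yield, promote→Q0. Q0=[P4,P2,P3] Q1=[P1] Q2=[]
t=5-7: P4@Q0 runs 2, rem=3, I/O yield, promote→Q0. Q0=[P2,P3,P4] Q1=[P1] Q2=[]
t=7-9: P2@Q0 runs 2, rem=4, I/O yield, promote→Q0. Q0=[P3,P4,P2] Q1=[P1] Q2=[]
t=9-10: P3@Q0 runs 1, rem=5, I/O yield, promote→Q0. Q0=[P4,P2,P3] Q1=[P1] Q2=[]
t=10-12: P4@Q0 runs 2, rem=1, I/O yield, promote→Q0. Q0=[P2,P3,P4] Q1=[P1] Q2=[]
t=12-14: P2@Q0 runs 2, rem=2, I/O yield, promote→Q0. Q0=[P3,P4,P2] Q1=[P1] Q2=[]
t=14-15: P3@Q0 runs 1, rem=4, I/O yield, promote→Q0. Q0=[P4,P2,P3] Q1=[P1] Q2=[]
t=15-16: P4@Q0 runs 1, rem=0, completes. Q0=[P2,P3] Q1=[P1] Q2=[]
t=16-18: P2@Q0 runs 2, rem=0, completes. Q0=[P3] Q1=[P1] Q2=[]
t=18-19: P3@Q0 runs 1, rem=3, I/O yield, promote→Q0. Q0=[P3] Q1=[P1] Q2=[]
t=19-20: P3@Q0 runs 1, rem=2, I/O yield, promote→Q0. Q0=[P3] Q1=[P1] Q2=[]
t=20-21: P3@Q0 runs 1, rem=1, I/O yield, promote→Q0. Q0=[P3] Q1=[P1] Q2=[]
t=21-22: P3@Q0 runs 1, rem=0, completes. Q0=[] Q1=[P1] Q2=[]
t=22-24: P1@Q1 runs 2, rem=0, completes. Q0=[] Q1=[] Q2=[]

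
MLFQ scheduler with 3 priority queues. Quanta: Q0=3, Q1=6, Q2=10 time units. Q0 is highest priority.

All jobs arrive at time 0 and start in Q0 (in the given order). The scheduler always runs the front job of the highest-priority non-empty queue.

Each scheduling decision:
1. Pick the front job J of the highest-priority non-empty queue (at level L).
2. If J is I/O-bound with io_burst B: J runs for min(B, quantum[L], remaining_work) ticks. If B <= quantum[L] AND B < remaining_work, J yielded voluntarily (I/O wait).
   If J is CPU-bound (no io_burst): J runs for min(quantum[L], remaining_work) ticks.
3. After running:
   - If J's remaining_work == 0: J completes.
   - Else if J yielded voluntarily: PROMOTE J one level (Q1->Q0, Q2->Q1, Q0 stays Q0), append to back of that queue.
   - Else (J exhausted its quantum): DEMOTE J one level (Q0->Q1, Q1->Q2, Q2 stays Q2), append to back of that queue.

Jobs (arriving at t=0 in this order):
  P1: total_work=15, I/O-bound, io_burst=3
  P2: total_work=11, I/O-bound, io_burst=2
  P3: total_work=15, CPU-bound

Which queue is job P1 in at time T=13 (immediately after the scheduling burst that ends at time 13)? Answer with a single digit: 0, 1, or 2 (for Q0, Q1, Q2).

t=0-3: P1@Q0 runs 3, rem=12, I/O yield, promote→Q0. Q0=[P2,P3,P1] Q1=[] Q2=[]
t=3-5: P2@Q0 runs 2, rem=9, I/O yield, promote→Q0. Q0=[P3,P1,P2] Q1=[] Q2=[]
t=5-8: P3@Q0 runs 3, rem=12, quantum used, demote→Q1. Q0=[P1,P2] Q1=[P3] Q2=[]
t=8-11: P1@Q0 runs 3, rem=9, I/O yield, promote→Q0. Q0=[P2,P1] Q1=[P3] Q2=[]
t=11-13: P2@Q0 runs 2, rem=7, I/O yield, promote→Q0. Q0=[P1,P2] Q1=[P3] Q2=[]
t=13-16: P1@Q0 runs 3, rem=6, I/O yield, promote→Q0. Q0=[P2,P1] Q1=[P3] Q2=[]
t=16-18: P2@Q0 runs 2, rem=5, I/O yield, promote→Q0. Q0=[P1,P2] Q1=[P3] Q2=[]
t=18-21: P1@Q0 runs 3, rem=3, I/O yield, promote→Q0. Q0=[P2,P1] Q1=[P3] Q2=[]
t=21-23: P2@Q0 runs 2, rem=3, I/O yield, promote→Q0. Q0=[P1,P2] Q1=[P3] Q2=[]
t=23-26: P1@Q0 runs 3, rem=0, completes. Q0=[P2] Q1=[P3] Q2=[]
t=26-28: P2@Q0 runs 2, rem=1, I/O yield, promote→Q0. Q0=[P2] Q1=[P3] Q2=[]
t=28-29: P2@Q0 runs 1, rem=0, completes. Q0=[] Q1=[P3] Q2=[]
t=29-35: P3@Q1 runs 6, rem=6, quantum used, demote→Q2. Q0=[] Q1=[] Q2=[P3]
t=35-41: P3@Q2 runs 6, rem=0, completes. Q0=[] Q1=[] Q2=[]

Answer: 0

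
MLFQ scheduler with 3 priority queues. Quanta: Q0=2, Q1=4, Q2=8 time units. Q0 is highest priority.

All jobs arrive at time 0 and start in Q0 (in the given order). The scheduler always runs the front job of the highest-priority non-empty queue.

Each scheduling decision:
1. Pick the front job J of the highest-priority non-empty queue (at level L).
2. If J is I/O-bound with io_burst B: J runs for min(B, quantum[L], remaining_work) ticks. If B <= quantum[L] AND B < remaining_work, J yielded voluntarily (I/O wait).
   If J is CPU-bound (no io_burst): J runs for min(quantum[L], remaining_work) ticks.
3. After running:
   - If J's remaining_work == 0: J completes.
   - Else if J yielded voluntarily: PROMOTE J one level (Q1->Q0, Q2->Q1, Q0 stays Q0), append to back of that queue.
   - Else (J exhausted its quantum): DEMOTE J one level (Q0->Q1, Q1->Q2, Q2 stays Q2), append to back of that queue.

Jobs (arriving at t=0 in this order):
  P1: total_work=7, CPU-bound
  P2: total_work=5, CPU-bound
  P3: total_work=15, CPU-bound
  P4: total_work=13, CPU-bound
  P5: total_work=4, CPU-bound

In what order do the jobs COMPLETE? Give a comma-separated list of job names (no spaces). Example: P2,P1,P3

Answer: P2,P5,P1,P4,P3

Derivation:
t=0-2: P1@Q0 runs 2, rem=5, quantum used, demote→Q1. Q0=[P2,P3,P4,P5] Q1=[P1] Q2=[]
t=2-4: P2@Q0 runs 2, rem=3, quantum used, demote→Q1. Q0=[P3,P4,P5] Q1=[P1,P2] Q2=[]
t=4-6: P3@Q0 runs 2, rem=13, quantum used, demote→Q1. Q0=[P4,P5] Q1=[P1,P2,P3] Q2=[]
t=6-8: P4@Q0 runs 2, rem=11, quantum used, demote→Q1. Q0=[P5] Q1=[P1,P2,P3,P4] Q2=[]
t=8-10: P5@Q0 runs 2, rem=2, quantum used, demote→Q1. Q0=[] Q1=[P1,P2,P3,P4,P5] Q2=[]
t=10-14: P1@Q1 runs 4, rem=1, quantum used, demote→Q2. Q0=[] Q1=[P2,P3,P4,P5] Q2=[P1]
t=14-17: P2@Q1 runs 3, rem=0, completes. Q0=[] Q1=[P3,P4,P5] Q2=[P1]
t=17-21: P3@Q1 runs 4, rem=9, quantum used, demote→Q2. Q0=[] Q1=[P4,P5] Q2=[P1,P3]
t=21-25: P4@Q1 runs 4, rem=7, quantum used, demote→Q2. Q0=[] Q1=[P5] Q2=[P1,P3,P4]
t=25-27: P5@Q1 runs 2, rem=0, completes. Q0=[] Q1=[] Q2=[P1,P3,P4]
t=27-28: P1@Q2 runs 1, rem=0, completes. Q0=[] Q1=[] Q2=[P3,P4]
t=28-36: P3@Q2 runs 8, rem=1, quantum used, demote→Q2. Q0=[] Q1=[] Q2=[P4,P3]
t=36-43: P4@Q2 runs 7, rem=0, completes. Q0=[] Q1=[] Q2=[P3]
t=43-44: P3@Q2 runs 1, rem=0, completes. Q0=[] Q1=[] Q2=[]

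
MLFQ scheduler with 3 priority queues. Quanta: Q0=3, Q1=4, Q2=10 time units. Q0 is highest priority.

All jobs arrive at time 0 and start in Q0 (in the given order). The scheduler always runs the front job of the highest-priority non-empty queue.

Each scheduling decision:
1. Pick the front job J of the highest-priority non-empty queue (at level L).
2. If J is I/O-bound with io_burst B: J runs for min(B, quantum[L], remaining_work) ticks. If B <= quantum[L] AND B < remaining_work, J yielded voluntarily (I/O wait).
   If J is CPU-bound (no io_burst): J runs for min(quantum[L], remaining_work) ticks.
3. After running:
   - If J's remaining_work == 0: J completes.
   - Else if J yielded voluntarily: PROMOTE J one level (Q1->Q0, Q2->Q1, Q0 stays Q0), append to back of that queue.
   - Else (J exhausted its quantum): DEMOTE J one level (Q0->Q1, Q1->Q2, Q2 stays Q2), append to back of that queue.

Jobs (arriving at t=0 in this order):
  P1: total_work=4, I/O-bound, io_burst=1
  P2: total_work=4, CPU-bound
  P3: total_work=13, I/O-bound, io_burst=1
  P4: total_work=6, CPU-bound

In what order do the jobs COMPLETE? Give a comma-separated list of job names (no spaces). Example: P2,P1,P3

t=0-1: P1@Q0 runs 1, rem=3, I/O yield, promote→Q0. Q0=[P2,P3,P4,P1] Q1=[] Q2=[]
t=1-4: P2@Q0 runs 3, rem=1, quantum used, demote→Q1. Q0=[P3,P4,P1] Q1=[P2] Q2=[]
t=4-5: P3@Q0 runs 1, rem=12, I/O yield, promote→Q0. Q0=[P4,P1,P3] Q1=[P2] Q2=[]
t=5-8: P4@Q0 runs 3, rem=3, quantum used, demote→Q1. Q0=[P1,P3] Q1=[P2,P4] Q2=[]
t=8-9: P1@Q0 runs 1, rem=2, I/O yield, promote→Q0. Q0=[P3,P1] Q1=[P2,P4] Q2=[]
t=9-10: P3@Q0 runs 1, rem=11, I/O yield, promote→Q0. Q0=[P1,P3] Q1=[P2,P4] Q2=[]
t=10-11: P1@Q0 runs 1, rem=1, I/O yield, promote→Q0. Q0=[P3,P1] Q1=[P2,P4] Q2=[]
t=11-12: P3@Q0 runs 1, rem=10, I/O yield, promote→Q0. Q0=[P1,P3] Q1=[P2,P4] Q2=[]
t=12-13: P1@Q0 runs 1, rem=0, completes. Q0=[P3] Q1=[P2,P4] Q2=[]
t=13-14: P3@Q0 runs 1, rem=9, I/O yield, promote→Q0. Q0=[P3] Q1=[P2,P4] Q2=[]
t=14-15: P3@Q0 runs 1, rem=8, I/O yield, promote→Q0. Q0=[P3] Q1=[P2,P4] Q2=[]
t=15-16: P3@Q0 runs 1, rem=7, I/O yield, promote→Q0. Q0=[P3] Q1=[P2,P4] Q2=[]
t=16-17: P3@Q0 runs 1, rem=6, I/O yield, promote→Q0. Q0=[P3] Q1=[P2,P4] Q2=[]
t=17-18: P3@Q0 runs 1, rem=5, I/O yield, promote→Q0. Q0=[P3] Q1=[P2,P4] Q2=[]
t=18-19: P3@Q0 runs 1, rem=4, I/O yield, promote→Q0. Q0=[P3] Q1=[P2,P4] Q2=[]
t=19-20: P3@Q0 runs 1, rem=3, I/O yield, promote→Q0. Q0=[P3] Q1=[P2,P4] Q2=[]
t=20-21: P3@Q0 runs 1, rem=2, I/O yield, promote→Q0. Q0=[P3] Q1=[P2,P4] Q2=[]
t=21-22: P3@Q0 runs 1, rem=1, I/O yield, promote→Q0. Q0=[P3] Q1=[P2,P4] Q2=[]
t=22-23: P3@Q0 runs 1, rem=0, completes. Q0=[] Q1=[P2,P4] Q2=[]
t=23-24: P2@Q1 runs 1, rem=0, completes. Q0=[] Q1=[P4] Q2=[]
t=24-27: P4@Q1 runs 3, rem=0, completes. Q0=[] Q1=[] Q2=[]

Answer: P1,P3,P2,P4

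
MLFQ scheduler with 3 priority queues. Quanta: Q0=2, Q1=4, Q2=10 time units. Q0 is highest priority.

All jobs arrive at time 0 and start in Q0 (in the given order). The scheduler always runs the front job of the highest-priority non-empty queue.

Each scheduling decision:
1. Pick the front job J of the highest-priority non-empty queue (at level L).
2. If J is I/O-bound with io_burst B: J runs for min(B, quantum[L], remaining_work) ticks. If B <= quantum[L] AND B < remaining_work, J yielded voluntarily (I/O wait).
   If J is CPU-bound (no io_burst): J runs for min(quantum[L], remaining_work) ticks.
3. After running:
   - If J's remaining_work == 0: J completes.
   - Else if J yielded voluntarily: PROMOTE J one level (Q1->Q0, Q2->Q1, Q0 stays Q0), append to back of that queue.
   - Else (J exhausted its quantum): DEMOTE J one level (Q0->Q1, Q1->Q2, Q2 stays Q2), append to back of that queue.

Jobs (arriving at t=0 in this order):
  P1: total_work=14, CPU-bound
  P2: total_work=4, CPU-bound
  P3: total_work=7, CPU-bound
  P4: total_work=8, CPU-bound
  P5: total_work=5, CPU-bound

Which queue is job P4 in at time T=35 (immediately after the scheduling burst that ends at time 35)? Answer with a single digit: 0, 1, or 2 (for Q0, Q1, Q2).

t=0-2: P1@Q0 runs 2, rem=12, quantum used, demote→Q1. Q0=[P2,P3,P4,P5] Q1=[P1] Q2=[]
t=2-4: P2@Q0 runs 2, rem=2, quantum used, demote→Q1. Q0=[P3,P4,P5] Q1=[P1,P2] Q2=[]
t=4-6: P3@Q0 runs 2, rem=5, quantum used, demote→Q1. Q0=[P4,P5] Q1=[P1,P2,P3] Q2=[]
t=6-8: P4@Q0 runs 2, rem=6, quantum used, demote→Q1. Q0=[P5] Q1=[P1,P2,P3,P4] Q2=[]
t=8-10: P5@Q0 runs 2, rem=3, quantum used, demote→Q1. Q0=[] Q1=[P1,P2,P3,P4,P5] Q2=[]
t=10-14: P1@Q1 runs 4, rem=8, quantum used, demote→Q2. Q0=[] Q1=[P2,P3,P4,P5] Q2=[P1]
t=14-16: P2@Q1 runs 2, rem=0, completes. Q0=[] Q1=[P3,P4,P5] Q2=[P1]
t=16-20: P3@Q1 runs 4, rem=1, quantum used, demote→Q2. Q0=[] Q1=[P4,P5] Q2=[P1,P3]
t=20-24: P4@Q1 runs 4, rem=2, quantum used, demote→Q2. Q0=[] Q1=[P5] Q2=[P1,P3,P4]
t=24-27: P5@Q1 runs 3, rem=0, completes. Q0=[] Q1=[] Q2=[P1,P3,P4]
t=27-35: P1@Q2 runs 8, rem=0, completes. Q0=[] Q1=[] Q2=[P3,P4]
t=35-36: P3@Q2 runs 1, rem=0, completes. Q0=[] Q1=[] Q2=[P4]
t=36-38: P4@Q2 runs 2, rem=0, completes. Q0=[] Q1=[] Q2=[]

Answer: 2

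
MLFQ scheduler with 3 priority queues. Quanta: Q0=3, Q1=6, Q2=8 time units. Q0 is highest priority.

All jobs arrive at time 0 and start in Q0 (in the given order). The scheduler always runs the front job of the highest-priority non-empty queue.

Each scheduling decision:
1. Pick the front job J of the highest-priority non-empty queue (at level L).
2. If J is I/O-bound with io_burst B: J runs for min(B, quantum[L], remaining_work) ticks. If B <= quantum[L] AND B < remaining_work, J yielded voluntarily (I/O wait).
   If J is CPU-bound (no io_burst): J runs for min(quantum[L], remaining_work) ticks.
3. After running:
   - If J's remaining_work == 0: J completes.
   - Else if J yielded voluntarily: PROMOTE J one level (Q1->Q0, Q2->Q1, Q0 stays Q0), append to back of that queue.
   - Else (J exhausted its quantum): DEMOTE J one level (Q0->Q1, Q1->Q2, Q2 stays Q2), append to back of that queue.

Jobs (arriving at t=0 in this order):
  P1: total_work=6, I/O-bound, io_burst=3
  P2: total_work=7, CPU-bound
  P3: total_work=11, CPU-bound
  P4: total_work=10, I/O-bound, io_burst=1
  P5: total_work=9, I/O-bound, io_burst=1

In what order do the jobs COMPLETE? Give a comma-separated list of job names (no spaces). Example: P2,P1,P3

t=0-3: P1@Q0 runs 3, rem=3, I/O yield, promote→Q0. Q0=[P2,P3,P4,P5,P1] Q1=[] Q2=[]
t=3-6: P2@Q0 runs 3, rem=4, quantum used, demote→Q1. Q0=[P3,P4,P5,P1] Q1=[P2] Q2=[]
t=6-9: P3@Q0 runs 3, rem=8, quantum used, demote→Q1. Q0=[P4,P5,P1] Q1=[P2,P3] Q2=[]
t=9-10: P4@Q0 runs 1, rem=9, I/O yield, promote→Q0. Q0=[P5,P1,P4] Q1=[P2,P3] Q2=[]
t=10-11: P5@Q0 runs 1, rem=8, I/O yield, promote→Q0. Q0=[P1,P4,P5] Q1=[P2,P3] Q2=[]
t=11-14: P1@Q0 runs 3, rem=0, completes. Q0=[P4,P5] Q1=[P2,P3] Q2=[]
t=14-15: P4@Q0 runs 1, rem=8, I/O yield, promote→Q0. Q0=[P5,P4] Q1=[P2,P3] Q2=[]
t=15-16: P5@Q0 runs 1, rem=7, I/O yield, promote→Q0. Q0=[P4,P5] Q1=[P2,P3] Q2=[]
t=16-17: P4@Q0 runs 1, rem=7, I/O yield, promote→Q0. Q0=[P5,P4] Q1=[P2,P3] Q2=[]
t=17-18: P5@Q0 runs 1, rem=6, I/O yield, promote→Q0. Q0=[P4,P5] Q1=[P2,P3] Q2=[]
t=18-19: P4@Q0 runs 1, rem=6, I/O yield, promote→Q0. Q0=[P5,P4] Q1=[P2,P3] Q2=[]
t=19-20: P5@Q0 runs 1, rem=5, I/O yield, promote→Q0. Q0=[P4,P5] Q1=[P2,P3] Q2=[]
t=20-21: P4@Q0 runs 1, rem=5, I/O yield, promote→Q0. Q0=[P5,P4] Q1=[P2,P3] Q2=[]
t=21-22: P5@Q0 runs 1, rem=4, I/O yield, promote→Q0. Q0=[P4,P5] Q1=[P2,P3] Q2=[]
t=22-23: P4@Q0 runs 1, rem=4, I/O yield, promote→Q0. Q0=[P5,P4] Q1=[P2,P3] Q2=[]
t=23-24: P5@Q0 runs 1, rem=3, I/O yield, promote→Q0. Q0=[P4,P5] Q1=[P2,P3] Q2=[]
t=24-25: P4@Q0 runs 1, rem=3, I/O yield, promote→Q0. Q0=[P5,P4] Q1=[P2,P3] Q2=[]
t=25-26: P5@Q0 runs 1, rem=2, I/O yield, promote→Q0. Q0=[P4,P5] Q1=[P2,P3] Q2=[]
t=26-27: P4@Q0 runs 1, rem=2, I/O yield, promote→Q0. Q0=[P5,P4] Q1=[P2,P3] Q2=[]
t=27-28: P5@Q0 runs 1, rem=1, I/O yield, promote→Q0. Q0=[P4,P5] Q1=[P2,P3] Q2=[]
t=28-29: P4@Q0 runs 1, rem=1, I/O yield, promote→Q0. Q0=[P5,P4] Q1=[P2,P3] Q2=[]
t=29-30: P5@Q0 runs 1, rem=0, completes. Q0=[P4] Q1=[P2,P3] Q2=[]
t=30-31: P4@Q0 runs 1, rem=0, completes. Q0=[] Q1=[P2,P3] Q2=[]
t=31-35: P2@Q1 runs 4, rem=0, completes. Q0=[] Q1=[P3] Q2=[]
t=35-41: P3@Q1 runs 6, rem=2, quantum used, demote→Q2. Q0=[] Q1=[] Q2=[P3]
t=41-43: P3@Q2 runs 2, rem=0, completes. Q0=[] Q1=[] Q2=[]

Answer: P1,P5,P4,P2,P3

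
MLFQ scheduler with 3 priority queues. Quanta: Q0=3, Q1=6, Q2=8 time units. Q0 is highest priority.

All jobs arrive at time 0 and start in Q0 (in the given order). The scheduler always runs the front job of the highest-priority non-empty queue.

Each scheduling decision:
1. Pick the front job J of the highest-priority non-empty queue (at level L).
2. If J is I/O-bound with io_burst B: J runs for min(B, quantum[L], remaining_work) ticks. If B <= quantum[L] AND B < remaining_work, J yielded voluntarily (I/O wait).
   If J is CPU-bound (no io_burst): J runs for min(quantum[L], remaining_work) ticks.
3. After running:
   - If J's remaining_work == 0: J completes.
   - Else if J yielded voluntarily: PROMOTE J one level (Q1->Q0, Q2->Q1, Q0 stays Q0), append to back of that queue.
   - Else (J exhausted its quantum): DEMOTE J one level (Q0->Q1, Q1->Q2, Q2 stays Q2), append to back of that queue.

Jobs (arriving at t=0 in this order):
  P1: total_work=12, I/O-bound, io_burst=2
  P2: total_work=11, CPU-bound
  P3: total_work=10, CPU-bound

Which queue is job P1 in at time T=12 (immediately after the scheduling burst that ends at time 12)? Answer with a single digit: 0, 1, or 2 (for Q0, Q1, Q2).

t=0-2: P1@Q0 runs 2, rem=10, I/O yield, promote→Q0. Q0=[P2,P3,P1] Q1=[] Q2=[]
t=2-5: P2@Q0 runs 3, rem=8, quantum used, demote→Q1. Q0=[P3,P1] Q1=[P2] Q2=[]
t=5-8: P3@Q0 runs 3, rem=7, quantum used, demote→Q1. Q0=[P1] Q1=[P2,P3] Q2=[]
t=8-10: P1@Q0 runs 2, rem=8, I/O yield, promote→Q0. Q0=[P1] Q1=[P2,P3] Q2=[]
t=10-12: P1@Q0 runs 2, rem=6, I/O yield, promote→Q0. Q0=[P1] Q1=[P2,P3] Q2=[]
t=12-14: P1@Q0 runs 2, rem=4, I/O yield, promote→Q0. Q0=[P1] Q1=[P2,P3] Q2=[]
t=14-16: P1@Q0 runs 2, rem=2, I/O yield, promote→Q0. Q0=[P1] Q1=[P2,P3] Q2=[]
t=16-18: P1@Q0 runs 2, rem=0, completes. Q0=[] Q1=[P2,P3] Q2=[]
t=18-24: P2@Q1 runs 6, rem=2, quantum used, demote→Q2. Q0=[] Q1=[P3] Q2=[P2]
t=24-30: P3@Q1 runs 6, rem=1, quantum used, demote→Q2. Q0=[] Q1=[] Q2=[P2,P3]
t=30-32: P2@Q2 runs 2, rem=0, completes. Q0=[] Q1=[] Q2=[P3]
t=32-33: P3@Q2 runs 1, rem=0, completes. Q0=[] Q1=[] Q2=[]

Answer: 0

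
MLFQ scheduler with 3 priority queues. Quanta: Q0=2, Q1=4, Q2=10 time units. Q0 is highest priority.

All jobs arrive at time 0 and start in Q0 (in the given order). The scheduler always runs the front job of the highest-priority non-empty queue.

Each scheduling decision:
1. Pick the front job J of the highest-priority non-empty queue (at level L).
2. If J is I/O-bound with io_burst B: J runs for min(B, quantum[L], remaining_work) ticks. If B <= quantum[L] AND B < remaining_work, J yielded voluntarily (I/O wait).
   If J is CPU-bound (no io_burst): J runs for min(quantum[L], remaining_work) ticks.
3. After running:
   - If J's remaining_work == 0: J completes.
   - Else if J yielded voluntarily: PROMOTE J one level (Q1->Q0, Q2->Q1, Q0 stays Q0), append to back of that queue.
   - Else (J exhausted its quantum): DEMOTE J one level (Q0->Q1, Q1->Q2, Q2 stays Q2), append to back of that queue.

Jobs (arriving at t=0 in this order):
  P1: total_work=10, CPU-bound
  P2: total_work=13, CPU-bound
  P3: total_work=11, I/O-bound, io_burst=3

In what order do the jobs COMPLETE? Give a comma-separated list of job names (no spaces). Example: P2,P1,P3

t=0-2: P1@Q0 runs 2, rem=8, quantum used, demote→Q1. Q0=[P2,P3] Q1=[P1] Q2=[]
t=2-4: P2@Q0 runs 2, rem=11, quantum used, demote→Q1. Q0=[P3] Q1=[P1,P2] Q2=[]
t=4-6: P3@Q0 runs 2, rem=9, quantum used, demote→Q1. Q0=[] Q1=[P1,P2,P3] Q2=[]
t=6-10: P1@Q1 runs 4, rem=4, quantum used, demote→Q2. Q0=[] Q1=[P2,P3] Q2=[P1]
t=10-14: P2@Q1 runs 4, rem=7, quantum used, demote→Q2. Q0=[] Q1=[P3] Q2=[P1,P2]
t=14-17: P3@Q1 runs 3, rem=6, I/O yield, promote→Q0. Q0=[P3] Q1=[] Q2=[P1,P2]
t=17-19: P3@Q0 runs 2, rem=4, quantum used, demote→Q1. Q0=[] Q1=[P3] Q2=[P1,P2]
t=19-22: P3@Q1 runs 3, rem=1, I/O yield, promote→Q0. Q0=[P3] Q1=[] Q2=[P1,P2]
t=22-23: P3@Q0 runs 1, rem=0, completes. Q0=[] Q1=[] Q2=[P1,P2]
t=23-27: P1@Q2 runs 4, rem=0, completes. Q0=[] Q1=[] Q2=[P2]
t=27-34: P2@Q2 runs 7, rem=0, completes. Q0=[] Q1=[] Q2=[]

Answer: P3,P1,P2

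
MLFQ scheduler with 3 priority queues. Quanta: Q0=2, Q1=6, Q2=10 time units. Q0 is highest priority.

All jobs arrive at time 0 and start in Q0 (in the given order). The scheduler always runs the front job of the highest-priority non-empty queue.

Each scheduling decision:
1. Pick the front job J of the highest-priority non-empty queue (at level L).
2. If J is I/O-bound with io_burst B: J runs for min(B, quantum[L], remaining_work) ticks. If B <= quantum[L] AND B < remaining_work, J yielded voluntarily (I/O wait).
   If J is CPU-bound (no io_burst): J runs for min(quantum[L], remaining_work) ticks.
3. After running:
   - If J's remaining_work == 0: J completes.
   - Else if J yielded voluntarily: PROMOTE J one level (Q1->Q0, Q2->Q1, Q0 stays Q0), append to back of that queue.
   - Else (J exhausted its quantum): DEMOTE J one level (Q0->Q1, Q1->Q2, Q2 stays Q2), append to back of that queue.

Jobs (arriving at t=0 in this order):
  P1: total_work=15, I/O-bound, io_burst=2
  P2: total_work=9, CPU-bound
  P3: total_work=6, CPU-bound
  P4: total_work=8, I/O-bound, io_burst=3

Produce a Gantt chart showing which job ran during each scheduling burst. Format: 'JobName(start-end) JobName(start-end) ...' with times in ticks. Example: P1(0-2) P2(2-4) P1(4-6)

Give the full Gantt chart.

Answer: P1(0-2) P2(2-4) P3(4-6) P4(6-8) P1(8-10) P1(10-12) P1(12-14) P1(14-16) P1(16-18) P1(18-20) P1(20-21) P2(21-27) P3(27-31) P4(31-34) P4(34-36) P4(36-37) P2(37-38)

Derivation:
t=0-2: P1@Q0 runs 2, rem=13, I/O yield, promote→Q0. Q0=[P2,P3,P4,P1] Q1=[] Q2=[]
t=2-4: P2@Q0 runs 2, rem=7, quantum used, demote→Q1. Q0=[P3,P4,P1] Q1=[P2] Q2=[]
t=4-6: P3@Q0 runs 2, rem=4, quantum used, demote→Q1. Q0=[P4,P1] Q1=[P2,P3] Q2=[]
t=6-8: P4@Q0 runs 2, rem=6, quantum used, demote→Q1. Q0=[P1] Q1=[P2,P3,P4] Q2=[]
t=8-10: P1@Q0 runs 2, rem=11, I/O yield, promote→Q0. Q0=[P1] Q1=[P2,P3,P4] Q2=[]
t=10-12: P1@Q0 runs 2, rem=9, I/O yield, promote→Q0. Q0=[P1] Q1=[P2,P3,P4] Q2=[]
t=12-14: P1@Q0 runs 2, rem=7, I/O yield, promote→Q0. Q0=[P1] Q1=[P2,P3,P4] Q2=[]
t=14-16: P1@Q0 runs 2, rem=5, I/O yield, promote→Q0. Q0=[P1] Q1=[P2,P3,P4] Q2=[]
t=16-18: P1@Q0 runs 2, rem=3, I/O yield, promote→Q0. Q0=[P1] Q1=[P2,P3,P4] Q2=[]
t=18-20: P1@Q0 runs 2, rem=1, I/O yield, promote→Q0. Q0=[P1] Q1=[P2,P3,P4] Q2=[]
t=20-21: P1@Q0 runs 1, rem=0, completes. Q0=[] Q1=[P2,P3,P4] Q2=[]
t=21-27: P2@Q1 runs 6, rem=1, quantum used, demote→Q2. Q0=[] Q1=[P3,P4] Q2=[P2]
t=27-31: P3@Q1 runs 4, rem=0, completes. Q0=[] Q1=[P4] Q2=[P2]
t=31-34: P4@Q1 runs 3, rem=3, I/O yield, promote→Q0. Q0=[P4] Q1=[] Q2=[P2]
t=34-36: P4@Q0 runs 2, rem=1, quantum used, demote→Q1. Q0=[] Q1=[P4] Q2=[P2]
t=36-37: P4@Q1 runs 1, rem=0, completes. Q0=[] Q1=[] Q2=[P2]
t=37-38: P2@Q2 runs 1, rem=0, completes. Q0=[] Q1=[] Q2=[]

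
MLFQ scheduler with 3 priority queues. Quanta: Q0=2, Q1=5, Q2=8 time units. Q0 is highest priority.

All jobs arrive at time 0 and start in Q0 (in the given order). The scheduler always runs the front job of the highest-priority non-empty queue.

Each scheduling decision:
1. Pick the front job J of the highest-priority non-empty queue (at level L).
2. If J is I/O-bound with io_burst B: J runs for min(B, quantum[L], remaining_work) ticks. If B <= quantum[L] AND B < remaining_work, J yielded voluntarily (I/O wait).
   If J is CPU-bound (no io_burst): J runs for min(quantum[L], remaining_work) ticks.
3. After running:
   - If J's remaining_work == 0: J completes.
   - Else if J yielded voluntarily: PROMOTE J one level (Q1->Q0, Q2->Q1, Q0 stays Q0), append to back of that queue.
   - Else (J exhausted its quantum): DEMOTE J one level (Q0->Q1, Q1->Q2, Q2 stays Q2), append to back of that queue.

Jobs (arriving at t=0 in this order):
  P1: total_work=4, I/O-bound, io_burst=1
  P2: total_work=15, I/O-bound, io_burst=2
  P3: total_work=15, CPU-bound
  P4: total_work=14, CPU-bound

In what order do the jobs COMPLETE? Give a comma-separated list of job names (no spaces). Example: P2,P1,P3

Answer: P1,P2,P3,P4

Derivation:
t=0-1: P1@Q0 runs 1, rem=3, I/O yield, promote→Q0. Q0=[P2,P3,P4,P1] Q1=[] Q2=[]
t=1-3: P2@Q0 runs 2, rem=13, I/O yield, promote→Q0. Q0=[P3,P4,P1,P2] Q1=[] Q2=[]
t=3-5: P3@Q0 runs 2, rem=13, quantum used, demote→Q1. Q0=[P4,P1,P2] Q1=[P3] Q2=[]
t=5-7: P4@Q0 runs 2, rem=12, quantum used, demote→Q1. Q0=[P1,P2] Q1=[P3,P4] Q2=[]
t=7-8: P1@Q0 runs 1, rem=2, I/O yield, promote→Q0. Q0=[P2,P1] Q1=[P3,P4] Q2=[]
t=8-10: P2@Q0 runs 2, rem=11, I/O yield, promote→Q0. Q0=[P1,P2] Q1=[P3,P4] Q2=[]
t=10-11: P1@Q0 runs 1, rem=1, I/O yield, promote→Q0. Q0=[P2,P1] Q1=[P3,P4] Q2=[]
t=11-13: P2@Q0 runs 2, rem=9, I/O yield, promote→Q0. Q0=[P1,P2] Q1=[P3,P4] Q2=[]
t=13-14: P1@Q0 runs 1, rem=0, completes. Q0=[P2] Q1=[P3,P4] Q2=[]
t=14-16: P2@Q0 runs 2, rem=7, I/O yield, promote→Q0. Q0=[P2] Q1=[P3,P4] Q2=[]
t=16-18: P2@Q0 runs 2, rem=5, I/O yield, promote→Q0. Q0=[P2] Q1=[P3,P4] Q2=[]
t=18-20: P2@Q0 runs 2, rem=3, I/O yield, promote→Q0. Q0=[P2] Q1=[P3,P4] Q2=[]
t=20-22: P2@Q0 runs 2, rem=1, I/O yield, promote→Q0. Q0=[P2] Q1=[P3,P4] Q2=[]
t=22-23: P2@Q0 runs 1, rem=0, completes. Q0=[] Q1=[P3,P4] Q2=[]
t=23-28: P3@Q1 runs 5, rem=8, quantum used, demote→Q2. Q0=[] Q1=[P4] Q2=[P3]
t=28-33: P4@Q1 runs 5, rem=7, quantum used, demote→Q2. Q0=[] Q1=[] Q2=[P3,P4]
t=33-41: P3@Q2 runs 8, rem=0, completes. Q0=[] Q1=[] Q2=[P4]
t=41-48: P4@Q2 runs 7, rem=0, completes. Q0=[] Q1=[] Q2=[]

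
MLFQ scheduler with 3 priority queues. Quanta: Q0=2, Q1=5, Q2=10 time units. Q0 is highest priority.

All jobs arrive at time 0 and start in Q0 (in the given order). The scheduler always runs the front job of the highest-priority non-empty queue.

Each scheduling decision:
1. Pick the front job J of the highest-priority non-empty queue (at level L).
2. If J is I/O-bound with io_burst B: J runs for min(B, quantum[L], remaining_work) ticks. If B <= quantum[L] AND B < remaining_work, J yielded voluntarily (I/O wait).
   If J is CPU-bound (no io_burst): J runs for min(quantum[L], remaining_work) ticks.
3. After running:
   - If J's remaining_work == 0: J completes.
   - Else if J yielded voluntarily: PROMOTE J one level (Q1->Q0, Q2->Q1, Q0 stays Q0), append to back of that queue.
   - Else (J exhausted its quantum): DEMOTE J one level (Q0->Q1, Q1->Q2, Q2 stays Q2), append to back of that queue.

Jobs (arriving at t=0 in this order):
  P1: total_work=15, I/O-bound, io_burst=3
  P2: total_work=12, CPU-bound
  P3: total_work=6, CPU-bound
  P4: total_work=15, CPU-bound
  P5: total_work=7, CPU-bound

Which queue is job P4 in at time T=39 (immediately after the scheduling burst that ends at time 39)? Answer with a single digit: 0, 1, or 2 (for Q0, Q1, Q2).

t=0-2: P1@Q0 runs 2, rem=13, quantum used, demote→Q1. Q0=[P2,P3,P4,P5] Q1=[P1] Q2=[]
t=2-4: P2@Q0 runs 2, rem=10, quantum used, demote→Q1. Q0=[P3,P4,P5] Q1=[P1,P2] Q2=[]
t=4-6: P3@Q0 runs 2, rem=4, quantum used, demote→Q1. Q0=[P4,P5] Q1=[P1,P2,P3] Q2=[]
t=6-8: P4@Q0 runs 2, rem=13, quantum used, demote→Q1. Q0=[P5] Q1=[P1,P2,P3,P4] Q2=[]
t=8-10: P5@Q0 runs 2, rem=5, quantum used, demote→Q1. Q0=[] Q1=[P1,P2,P3,P4,P5] Q2=[]
t=10-13: P1@Q1 runs 3, rem=10, I/O yield, promote→Q0. Q0=[P1] Q1=[P2,P3,P4,P5] Q2=[]
t=13-15: P1@Q0 runs 2, rem=8, quantum used, demote→Q1. Q0=[] Q1=[P2,P3,P4,P5,P1] Q2=[]
t=15-20: P2@Q1 runs 5, rem=5, quantum used, demote→Q2. Q0=[] Q1=[P3,P4,P5,P1] Q2=[P2]
t=20-24: P3@Q1 runs 4, rem=0, completes. Q0=[] Q1=[P4,P5,P1] Q2=[P2]
t=24-29: P4@Q1 runs 5, rem=8, quantum used, demote→Q2. Q0=[] Q1=[P5,P1] Q2=[P2,P4]
t=29-34: P5@Q1 runs 5, rem=0, completes. Q0=[] Q1=[P1] Q2=[P2,P4]
t=34-37: P1@Q1 runs 3, rem=5, I/O yield, promote→Q0. Q0=[P1] Q1=[] Q2=[P2,P4]
t=37-39: P1@Q0 runs 2, rem=3, quantum used, demote→Q1. Q0=[] Q1=[P1] Q2=[P2,P4]
t=39-42: P1@Q1 runs 3, rem=0, completes. Q0=[] Q1=[] Q2=[P2,P4]
t=42-47: P2@Q2 runs 5, rem=0, completes. Q0=[] Q1=[] Q2=[P4]
t=47-55: P4@Q2 runs 8, rem=0, completes. Q0=[] Q1=[] Q2=[]

Answer: 2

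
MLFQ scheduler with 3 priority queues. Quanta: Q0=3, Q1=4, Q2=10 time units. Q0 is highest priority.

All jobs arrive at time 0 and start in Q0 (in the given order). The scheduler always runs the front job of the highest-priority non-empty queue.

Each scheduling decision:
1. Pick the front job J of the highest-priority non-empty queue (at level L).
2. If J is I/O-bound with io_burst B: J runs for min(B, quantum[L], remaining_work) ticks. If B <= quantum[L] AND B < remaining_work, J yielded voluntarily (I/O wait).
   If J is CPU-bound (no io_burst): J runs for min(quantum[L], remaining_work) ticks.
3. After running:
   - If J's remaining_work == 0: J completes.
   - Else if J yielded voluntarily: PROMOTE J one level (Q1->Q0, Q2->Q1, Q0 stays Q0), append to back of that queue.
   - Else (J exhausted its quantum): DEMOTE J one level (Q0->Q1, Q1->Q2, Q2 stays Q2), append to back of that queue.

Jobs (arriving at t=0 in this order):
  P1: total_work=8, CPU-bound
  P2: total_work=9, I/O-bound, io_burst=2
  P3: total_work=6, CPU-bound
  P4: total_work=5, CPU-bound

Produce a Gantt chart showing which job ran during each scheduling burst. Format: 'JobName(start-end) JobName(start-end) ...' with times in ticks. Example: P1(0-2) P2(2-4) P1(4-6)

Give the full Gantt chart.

t=0-3: P1@Q0 runs 3, rem=5, quantum used, demote→Q1. Q0=[P2,P3,P4] Q1=[P1] Q2=[]
t=3-5: P2@Q0 runs 2, rem=7, I/O yield, promote→Q0. Q0=[P3,P4,P2] Q1=[P1] Q2=[]
t=5-8: P3@Q0 runs 3, rem=3, quantum used, demote→Q1. Q0=[P4,P2] Q1=[P1,P3] Q2=[]
t=8-11: P4@Q0 runs 3, rem=2, quantum used, demote→Q1. Q0=[P2] Q1=[P1,P3,P4] Q2=[]
t=11-13: P2@Q0 runs 2, rem=5, I/O yield, promote→Q0. Q0=[P2] Q1=[P1,P3,P4] Q2=[]
t=13-15: P2@Q0 runs 2, rem=3, I/O yield, promote→Q0. Q0=[P2] Q1=[P1,P3,P4] Q2=[]
t=15-17: P2@Q0 runs 2, rem=1, I/O yield, promote→Q0. Q0=[P2] Q1=[P1,P3,P4] Q2=[]
t=17-18: P2@Q0 runs 1, rem=0, completes. Q0=[] Q1=[P1,P3,P4] Q2=[]
t=18-22: P1@Q1 runs 4, rem=1, quantum used, demote→Q2. Q0=[] Q1=[P3,P4] Q2=[P1]
t=22-25: P3@Q1 runs 3, rem=0, completes. Q0=[] Q1=[P4] Q2=[P1]
t=25-27: P4@Q1 runs 2, rem=0, completes. Q0=[] Q1=[] Q2=[P1]
t=27-28: P1@Q2 runs 1, rem=0, completes. Q0=[] Q1=[] Q2=[]

Answer: P1(0-3) P2(3-5) P3(5-8) P4(8-11) P2(11-13) P2(13-15) P2(15-17) P2(17-18) P1(18-22) P3(22-25) P4(25-27) P1(27-28)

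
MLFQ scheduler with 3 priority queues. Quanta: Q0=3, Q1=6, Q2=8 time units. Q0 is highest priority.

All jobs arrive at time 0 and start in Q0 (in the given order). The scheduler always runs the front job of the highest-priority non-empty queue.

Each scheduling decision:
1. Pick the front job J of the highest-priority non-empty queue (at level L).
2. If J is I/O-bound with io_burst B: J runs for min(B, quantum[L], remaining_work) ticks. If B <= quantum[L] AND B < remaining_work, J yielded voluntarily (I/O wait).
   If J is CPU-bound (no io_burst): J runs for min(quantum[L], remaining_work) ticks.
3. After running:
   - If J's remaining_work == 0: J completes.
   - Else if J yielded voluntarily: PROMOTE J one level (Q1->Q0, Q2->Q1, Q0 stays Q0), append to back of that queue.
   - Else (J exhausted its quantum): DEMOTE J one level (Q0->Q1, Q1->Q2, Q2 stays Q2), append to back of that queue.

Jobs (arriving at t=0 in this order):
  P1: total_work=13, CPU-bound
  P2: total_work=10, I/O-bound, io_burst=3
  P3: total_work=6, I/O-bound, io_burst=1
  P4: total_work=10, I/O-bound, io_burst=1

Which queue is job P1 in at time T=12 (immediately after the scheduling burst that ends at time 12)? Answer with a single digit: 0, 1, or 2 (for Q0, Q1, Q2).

Answer: 1

Derivation:
t=0-3: P1@Q0 runs 3, rem=10, quantum used, demote→Q1. Q0=[P2,P3,P4] Q1=[P1] Q2=[]
t=3-6: P2@Q0 runs 3, rem=7, I/O yield, promote→Q0. Q0=[P3,P4,P2] Q1=[P1] Q2=[]
t=6-7: P3@Q0 runs 1, rem=5, I/O yield, promote→Q0. Q0=[P4,P2,P3] Q1=[P1] Q2=[]
t=7-8: P4@Q0 runs 1, rem=9, I/O yield, promote→Q0. Q0=[P2,P3,P4] Q1=[P1] Q2=[]
t=8-11: P2@Q0 runs 3, rem=4, I/O yield, promote→Q0. Q0=[P3,P4,P2] Q1=[P1] Q2=[]
t=11-12: P3@Q0 runs 1, rem=4, I/O yield, promote→Q0. Q0=[P4,P2,P3] Q1=[P1] Q2=[]
t=12-13: P4@Q0 runs 1, rem=8, I/O yield, promote→Q0. Q0=[P2,P3,P4] Q1=[P1] Q2=[]
t=13-16: P2@Q0 runs 3, rem=1, I/O yield, promote→Q0. Q0=[P3,P4,P2] Q1=[P1] Q2=[]
t=16-17: P3@Q0 runs 1, rem=3, I/O yield, promote→Q0. Q0=[P4,P2,P3] Q1=[P1] Q2=[]
t=17-18: P4@Q0 runs 1, rem=7, I/O yield, promote→Q0. Q0=[P2,P3,P4] Q1=[P1] Q2=[]
t=18-19: P2@Q0 runs 1, rem=0, completes. Q0=[P3,P4] Q1=[P1] Q2=[]
t=19-20: P3@Q0 runs 1, rem=2, I/O yield, promote→Q0. Q0=[P4,P3] Q1=[P1] Q2=[]
t=20-21: P4@Q0 runs 1, rem=6, I/O yield, promote→Q0. Q0=[P3,P4] Q1=[P1] Q2=[]
t=21-22: P3@Q0 runs 1, rem=1, I/O yield, promote→Q0. Q0=[P4,P3] Q1=[P1] Q2=[]
t=22-23: P4@Q0 runs 1, rem=5, I/O yield, promote→Q0. Q0=[P3,P4] Q1=[P1] Q2=[]
t=23-24: P3@Q0 runs 1, rem=0, completes. Q0=[P4] Q1=[P1] Q2=[]
t=24-25: P4@Q0 runs 1, rem=4, I/O yield, promote→Q0. Q0=[P4] Q1=[P1] Q2=[]
t=25-26: P4@Q0 runs 1, rem=3, I/O yield, promote→Q0. Q0=[P4] Q1=[P1] Q2=[]
t=26-27: P4@Q0 runs 1, rem=2, I/O yield, promote→Q0. Q0=[P4] Q1=[P1] Q2=[]
t=27-28: P4@Q0 runs 1, rem=1, I/O yield, promote→Q0. Q0=[P4] Q1=[P1] Q2=[]
t=28-29: P4@Q0 runs 1, rem=0, completes. Q0=[] Q1=[P1] Q2=[]
t=29-35: P1@Q1 runs 6, rem=4, quantum used, demote→Q2. Q0=[] Q1=[] Q2=[P1]
t=35-39: P1@Q2 runs 4, rem=0, completes. Q0=[] Q1=[] Q2=[]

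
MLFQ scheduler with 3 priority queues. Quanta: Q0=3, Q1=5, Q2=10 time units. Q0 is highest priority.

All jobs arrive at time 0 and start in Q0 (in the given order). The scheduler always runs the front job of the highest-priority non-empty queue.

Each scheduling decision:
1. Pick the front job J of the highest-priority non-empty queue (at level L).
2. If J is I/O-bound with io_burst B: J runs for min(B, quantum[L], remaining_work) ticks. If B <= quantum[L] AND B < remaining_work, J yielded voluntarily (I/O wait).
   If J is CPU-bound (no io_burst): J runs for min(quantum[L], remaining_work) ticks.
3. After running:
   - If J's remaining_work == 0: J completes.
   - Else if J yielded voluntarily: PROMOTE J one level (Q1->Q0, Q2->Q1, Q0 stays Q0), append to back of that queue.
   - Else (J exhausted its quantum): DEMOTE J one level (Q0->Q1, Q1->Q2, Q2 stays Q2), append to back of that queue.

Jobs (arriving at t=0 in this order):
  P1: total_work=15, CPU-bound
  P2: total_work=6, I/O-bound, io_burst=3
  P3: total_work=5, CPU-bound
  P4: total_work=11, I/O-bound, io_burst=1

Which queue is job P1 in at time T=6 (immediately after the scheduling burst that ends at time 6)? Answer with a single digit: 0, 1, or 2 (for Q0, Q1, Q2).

t=0-3: P1@Q0 runs 3, rem=12, quantum used, demote→Q1. Q0=[P2,P3,P4] Q1=[P1] Q2=[]
t=3-6: P2@Q0 runs 3, rem=3, I/O yield, promote→Q0. Q0=[P3,P4,P2] Q1=[P1] Q2=[]
t=6-9: P3@Q0 runs 3, rem=2, quantum used, demote→Q1. Q0=[P4,P2] Q1=[P1,P3] Q2=[]
t=9-10: P4@Q0 runs 1, rem=10, I/O yield, promote→Q0. Q0=[P2,P4] Q1=[P1,P3] Q2=[]
t=10-13: P2@Q0 runs 3, rem=0, completes. Q0=[P4] Q1=[P1,P3] Q2=[]
t=13-14: P4@Q0 runs 1, rem=9, I/O yield, promote→Q0. Q0=[P4] Q1=[P1,P3] Q2=[]
t=14-15: P4@Q0 runs 1, rem=8, I/O yield, promote→Q0. Q0=[P4] Q1=[P1,P3] Q2=[]
t=15-16: P4@Q0 runs 1, rem=7, I/O yield, promote→Q0. Q0=[P4] Q1=[P1,P3] Q2=[]
t=16-17: P4@Q0 runs 1, rem=6, I/O yield, promote→Q0. Q0=[P4] Q1=[P1,P3] Q2=[]
t=17-18: P4@Q0 runs 1, rem=5, I/O yield, promote→Q0. Q0=[P4] Q1=[P1,P3] Q2=[]
t=18-19: P4@Q0 runs 1, rem=4, I/O yield, promote→Q0. Q0=[P4] Q1=[P1,P3] Q2=[]
t=19-20: P4@Q0 runs 1, rem=3, I/O yield, promote→Q0. Q0=[P4] Q1=[P1,P3] Q2=[]
t=20-21: P4@Q0 runs 1, rem=2, I/O yield, promote→Q0. Q0=[P4] Q1=[P1,P3] Q2=[]
t=21-22: P4@Q0 runs 1, rem=1, I/O yield, promote→Q0. Q0=[P4] Q1=[P1,P3] Q2=[]
t=22-23: P4@Q0 runs 1, rem=0, completes. Q0=[] Q1=[P1,P3] Q2=[]
t=23-28: P1@Q1 runs 5, rem=7, quantum used, demote→Q2. Q0=[] Q1=[P3] Q2=[P1]
t=28-30: P3@Q1 runs 2, rem=0, completes. Q0=[] Q1=[] Q2=[P1]
t=30-37: P1@Q2 runs 7, rem=0, completes. Q0=[] Q1=[] Q2=[]

Answer: 1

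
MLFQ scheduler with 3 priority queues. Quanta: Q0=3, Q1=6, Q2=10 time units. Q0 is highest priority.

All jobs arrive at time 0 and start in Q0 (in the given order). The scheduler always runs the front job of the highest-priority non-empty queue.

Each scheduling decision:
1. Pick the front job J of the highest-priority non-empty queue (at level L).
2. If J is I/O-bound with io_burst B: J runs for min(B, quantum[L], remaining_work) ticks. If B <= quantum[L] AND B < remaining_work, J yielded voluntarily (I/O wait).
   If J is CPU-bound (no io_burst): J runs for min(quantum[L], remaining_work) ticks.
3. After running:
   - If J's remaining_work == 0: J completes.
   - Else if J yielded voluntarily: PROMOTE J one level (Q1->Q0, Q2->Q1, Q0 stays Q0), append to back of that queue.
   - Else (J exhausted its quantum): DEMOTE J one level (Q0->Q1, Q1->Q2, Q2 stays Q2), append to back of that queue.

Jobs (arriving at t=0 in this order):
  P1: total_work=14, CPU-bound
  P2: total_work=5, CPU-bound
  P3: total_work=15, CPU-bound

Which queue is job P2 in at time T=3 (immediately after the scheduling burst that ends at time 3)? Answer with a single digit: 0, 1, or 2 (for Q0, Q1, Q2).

Answer: 0

Derivation:
t=0-3: P1@Q0 runs 3, rem=11, quantum used, demote→Q1. Q0=[P2,P3] Q1=[P1] Q2=[]
t=3-6: P2@Q0 runs 3, rem=2, quantum used, demote→Q1. Q0=[P3] Q1=[P1,P2] Q2=[]
t=6-9: P3@Q0 runs 3, rem=12, quantum used, demote→Q1. Q0=[] Q1=[P1,P2,P3] Q2=[]
t=9-15: P1@Q1 runs 6, rem=5, quantum used, demote→Q2. Q0=[] Q1=[P2,P3] Q2=[P1]
t=15-17: P2@Q1 runs 2, rem=0, completes. Q0=[] Q1=[P3] Q2=[P1]
t=17-23: P3@Q1 runs 6, rem=6, quantum used, demote→Q2. Q0=[] Q1=[] Q2=[P1,P3]
t=23-28: P1@Q2 runs 5, rem=0, completes. Q0=[] Q1=[] Q2=[P3]
t=28-34: P3@Q2 runs 6, rem=0, completes. Q0=[] Q1=[] Q2=[]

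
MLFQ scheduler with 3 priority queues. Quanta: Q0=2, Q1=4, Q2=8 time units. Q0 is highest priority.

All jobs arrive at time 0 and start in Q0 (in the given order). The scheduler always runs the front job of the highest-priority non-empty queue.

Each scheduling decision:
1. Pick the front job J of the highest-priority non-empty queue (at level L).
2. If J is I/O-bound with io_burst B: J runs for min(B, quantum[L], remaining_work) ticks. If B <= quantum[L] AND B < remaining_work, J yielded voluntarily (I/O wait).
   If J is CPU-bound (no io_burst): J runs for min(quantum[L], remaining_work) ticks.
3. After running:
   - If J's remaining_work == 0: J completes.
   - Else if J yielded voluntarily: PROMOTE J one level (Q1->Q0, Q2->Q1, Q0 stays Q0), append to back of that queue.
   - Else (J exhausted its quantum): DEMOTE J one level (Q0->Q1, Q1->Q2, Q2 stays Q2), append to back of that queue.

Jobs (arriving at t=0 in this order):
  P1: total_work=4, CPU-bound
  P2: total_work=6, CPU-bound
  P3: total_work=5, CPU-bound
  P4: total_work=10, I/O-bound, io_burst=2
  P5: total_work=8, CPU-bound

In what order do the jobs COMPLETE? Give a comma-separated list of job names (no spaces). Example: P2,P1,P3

t=0-2: P1@Q0 runs 2, rem=2, quantum used, demote→Q1. Q0=[P2,P3,P4,P5] Q1=[P1] Q2=[]
t=2-4: P2@Q0 runs 2, rem=4, quantum used, demote→Q1. Q0=[P3,P4,P5] Q1=[P1,P2] Q2=[]
t=4-6: P3@Q0 runs 2, rem=3, quantum used, demote→Q1. Q0=[P4,P5] Q1=[P1,P2,P3] Q2=[]
t=6-8: P4@Q0 runs 2, rem=8, I/O yield, promote→Q0. Q0=[P5,P4] Q1=[P1,P2,P3] Q2=[]
t=8-10: P5@Q0 runs 2, rem=6, quantum used, demote→Q1. Q0=[P4] Q1=[P1,P2,P3,P5] Q2=[]
t=10-12: P4@Q0 runs 2, rem=6, I/O yield, promote→Q0. Q0=[P4] Q1=[P1,P2,P3,P5] Q2=[]
t=12-14: P4@Q0 runs 2, rem=4, I/O yield, promote→Q0. Q0=[P4] Q1=[P1,P2,P3,P5] Q2=[]
t=14-16: P4@Q0 runs 2, rem=2, I/O yield, promote→Q0. Q0=[P4] Q1=[P1,P2,P3,P5] Q2=[]
t=16-18: P4@Q0 runs 2, rem=0, completes. Q0=[] Q1=[P1,P2,P3,P5] Q2=[]
t=18-20: P1@Q1 runs 2, rem=0, completes. Q0=[] Q1=[P2,P3,P5] Q2=[]
t=20-24: P2@Q1 runs 4, rem=0, completes. Q0=[] Q1=[P3,P5] Q2=[]
t=24-27: P3@Q1 runs 3, rem=0, completes. Q0=[] Q1=[P5] Q2=[]
t=27-31: P5@Q1 runs 4, rem=2, quantum used, demote→Q2. Q0=[] Q1=[] Q2=[P5]
t=31-33: P5@Q2 runs 2, rem=0, completes. Q0=[] Q1=[] Q2=[]

Answer: P4,P1,P2,P3,P5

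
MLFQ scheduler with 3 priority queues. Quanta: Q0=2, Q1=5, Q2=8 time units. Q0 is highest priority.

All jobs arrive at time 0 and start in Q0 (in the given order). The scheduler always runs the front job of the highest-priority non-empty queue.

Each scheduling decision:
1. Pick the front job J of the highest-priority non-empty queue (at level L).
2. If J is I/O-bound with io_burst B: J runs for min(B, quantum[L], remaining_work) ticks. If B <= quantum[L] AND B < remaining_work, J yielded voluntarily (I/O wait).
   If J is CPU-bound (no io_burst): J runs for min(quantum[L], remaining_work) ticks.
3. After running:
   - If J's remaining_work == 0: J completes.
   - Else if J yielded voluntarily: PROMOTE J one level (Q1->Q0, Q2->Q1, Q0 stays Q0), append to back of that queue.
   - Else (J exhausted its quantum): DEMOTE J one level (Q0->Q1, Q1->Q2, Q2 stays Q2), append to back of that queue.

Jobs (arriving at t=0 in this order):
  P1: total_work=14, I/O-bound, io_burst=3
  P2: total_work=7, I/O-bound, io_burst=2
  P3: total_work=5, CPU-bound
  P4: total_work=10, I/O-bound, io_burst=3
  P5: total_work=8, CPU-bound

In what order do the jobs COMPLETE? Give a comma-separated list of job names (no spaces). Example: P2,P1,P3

t=0-2: P1@Q0 runs 2, rem=12, quantum used, demote→Q1. Q0=[P2,P3,P4,P5] Q1=[P1] Q2=[]
t=2-4: P2@Q0 runs 2, rem=5, I/O yield, promote→Q0. Q0=[P3,P4,P5,P2] Q1=[P1] Q2=[]
t=4-6: P3@Q0 runs 2, rem=3, quantum used, demote→Q1. Q0=[P4,P5,P2] Q1=[P1,P3] Q2=[]
t=6-8: P4@Q0 runs 2, rem=8, quantum used, demote→Q1. Q0=[P5,P2] Q1=[P1,P3,P4] Q2=[]
t=8-10: P5@Q0 runs 2, rem=6, quantum used, demote→Q1. Q0=[P2] Q1=[P1,P3,P4,P5] Q2=[]
t=10-12: P2@Q0 runs 2, rem=3, I/O yield, promote→Q0. Q0=[P2] Q1=[P1,P3,P4,P5] Q2=[]
t=12-14: P2@Q0 runs 2, rem=1, I/O yield, promote→Q0. Q0=[P2] Q1=[P1,P3,P4,P5] Q2=[]
t=14-15: P2@Q0 runs 1, rem=0, completes. Q0=[] Q1=[P1,P3,P4,P5] Q2=[]
t=15-18: P1@Q1 runs 3, rem=9, I/O yield, promote→Q0. Q0=[P1] Q1=[P3,P4,P5] Q2=[]
t=18-20: P1@Q0 runs 2, rem=7, quantum used, demote→Q1. Q0=[] Q1=[P3,P4,P5,P1] Q2=[]
t=20-23: P3@Q1 runs 3, rem=0, completes. Q0=[] Q1=[P4,P5,P1] Q2=[]
t=23-26: P4@Q1 runs 3, rem=5, I/O yield, promote→Q0. Q0=[P4] Q1=[P5,P1] Q2=[]
t=26-28: P4@Q0 runs 2, rem=3, quantum used, demote→Q1. Q0=[] Q1=[P5,P1,P4] Q2=[]
t=28-33: P5@Q1 runs 5, rem=1, quantum used, demote→Q2. Q0=[] Q1=[P1,P4] Q2=[P5]
t=33-36: P1@Q1 runs 3, rem=4, I/O yield, promote→Q0. Q0=[P1] Q1=[P4] Q2=[P5]
t=36-38: P1@Q0 runs 2, rem=2, quantum used, demote→Q1. Q0=[] Q1=[P4,P1] Q2=[P5]
t=38-41: P4@Q1 runs 3, rem=0, completes. Q0=[] Q1=[P1] Q2=[P5]
t=41-43: P1@Q1 runs 2, rem=0, completes. Q0=[] Q1=[] Q2=[P5]
t=43-44: P5@Q2 runs 1, rem=0, completes. Q0=[] Q1=[] Q2=[]

Answer: P2,P3,P4,P1,P5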